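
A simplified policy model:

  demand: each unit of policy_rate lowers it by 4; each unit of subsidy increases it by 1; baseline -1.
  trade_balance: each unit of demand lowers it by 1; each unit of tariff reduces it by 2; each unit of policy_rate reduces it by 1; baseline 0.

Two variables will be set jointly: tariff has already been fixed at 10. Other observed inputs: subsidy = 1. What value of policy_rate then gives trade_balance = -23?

With tariff held at 10:
Substituting into the demand equation gives demand = -4*policy_rate.
So trade_balance = 3*policy_rate - 20.
Solve 3*policy_rate - 20 = -23: policy_rate = (-23 + 20) / 3 = -1.

policy_rate = -1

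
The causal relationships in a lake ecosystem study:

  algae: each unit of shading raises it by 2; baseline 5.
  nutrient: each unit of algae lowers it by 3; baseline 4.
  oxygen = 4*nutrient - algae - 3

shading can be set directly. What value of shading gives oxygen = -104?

Substituting into the nutrient equation gives nutrient = -6*shading - 11.
oxygen becomes -26*shading - 52.
Solve -26*shading - 52 = -104: shading = (-104 + 52) / -26 = 2.

shading = 2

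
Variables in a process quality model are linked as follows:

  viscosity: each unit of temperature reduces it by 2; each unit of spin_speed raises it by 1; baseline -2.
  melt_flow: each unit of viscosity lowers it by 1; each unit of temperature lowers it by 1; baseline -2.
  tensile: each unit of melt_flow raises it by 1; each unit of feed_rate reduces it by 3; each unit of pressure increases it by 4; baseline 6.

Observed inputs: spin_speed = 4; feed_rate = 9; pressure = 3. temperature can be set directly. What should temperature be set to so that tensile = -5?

Substituting into the viscosity equation gives viscosity = -2*temperature + 2.
Substituting into the melt_flow equation gives melt_flow = temperature - 4.
Substituting into the tensile equation gives tensile = temperature - 13.
Solve temperature - 13 = -5: temperature = (-5 + 13) / 1 = 8.

temperature = 8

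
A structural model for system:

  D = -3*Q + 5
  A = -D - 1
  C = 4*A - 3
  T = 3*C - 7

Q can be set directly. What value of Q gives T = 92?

Substituting into the A equation gives A = 3*Q - 6.
So C = 12*Q - 27.
This gives T = 36*Q - 88.
Solve 36*Q - 88 = 92: Q = (92 + 88) / 36 = 5.

Q = 5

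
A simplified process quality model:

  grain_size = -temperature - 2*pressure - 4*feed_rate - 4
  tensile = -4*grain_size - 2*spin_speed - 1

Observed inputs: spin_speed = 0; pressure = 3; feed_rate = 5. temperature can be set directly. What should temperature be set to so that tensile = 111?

temperature = -2

Substituting into the grain_size equation gives grain_size = -temperature - 30.
Substituting into the tensile equation gives tensile = 4*temperature + 119.
Solve 4*temperature + 119 = 111: temperature = (111 - 119) / 4 = -2.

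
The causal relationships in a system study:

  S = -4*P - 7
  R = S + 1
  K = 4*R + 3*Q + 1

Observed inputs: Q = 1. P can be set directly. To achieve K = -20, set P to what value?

P = 0

Substituting into the R equation gives R = -4*P - 6.
Substituting into the K equation gives K = -16*P - 20.
Solve -16*P - 20 = -20: P = (-20 + 20) / -16 = 0.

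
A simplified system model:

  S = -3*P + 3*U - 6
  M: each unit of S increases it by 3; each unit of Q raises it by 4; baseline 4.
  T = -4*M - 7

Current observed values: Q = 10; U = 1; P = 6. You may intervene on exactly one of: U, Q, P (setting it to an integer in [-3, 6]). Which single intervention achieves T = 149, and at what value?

Intervening on U: T = -36*U + 105. Reaching 149 requires U = -11/9, not an integer.
Intervening on Q: with other inputs at their observed values, T = -16*Q + 229. Solving for 149 gives Q = 5, within [-3, 6].
Intervening on P: T = 36*P - 147. Reaching 149 requires P = 74/9, not an integer.

set Q = 5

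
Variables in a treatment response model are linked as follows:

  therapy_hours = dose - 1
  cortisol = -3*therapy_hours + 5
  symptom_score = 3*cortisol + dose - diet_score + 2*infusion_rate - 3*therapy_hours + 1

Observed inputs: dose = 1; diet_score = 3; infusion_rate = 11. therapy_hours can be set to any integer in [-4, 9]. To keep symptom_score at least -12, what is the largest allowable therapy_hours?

Intervening on therapy_hours fixes its value directly, overriding its dependence on dose.
Substituting into the symptom_score equation gives symptom_score = -12*therapy_hours + 36.
Require -12*therapy_hours + 36 ≥ -12, so therapy_hours ≤ 4.
The largest integer in [-4, 9] satisfying this is 4.

therapy_hours = 4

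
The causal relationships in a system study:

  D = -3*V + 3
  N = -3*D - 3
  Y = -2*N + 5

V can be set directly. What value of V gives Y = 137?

V = -6

Substituting into the N equation gives N = 9*V - 12.
This gives Y = -18*V + 29.
Solve -18*V + 29 = 137: V = (137 - 29) / -18 = -6.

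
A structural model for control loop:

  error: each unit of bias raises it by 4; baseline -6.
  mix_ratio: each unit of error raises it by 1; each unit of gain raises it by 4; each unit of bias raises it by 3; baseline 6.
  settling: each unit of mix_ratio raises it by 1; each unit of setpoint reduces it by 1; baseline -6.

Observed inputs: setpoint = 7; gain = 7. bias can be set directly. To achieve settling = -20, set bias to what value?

Substituting into the mix_ratio equation gives mix_ratio = 7*bias + 28.
This gives settling = 7*bias + 15.
Solve 7*bias + 15 = -20: bias = (-20 - 15) / 7 = -5.

bias = -5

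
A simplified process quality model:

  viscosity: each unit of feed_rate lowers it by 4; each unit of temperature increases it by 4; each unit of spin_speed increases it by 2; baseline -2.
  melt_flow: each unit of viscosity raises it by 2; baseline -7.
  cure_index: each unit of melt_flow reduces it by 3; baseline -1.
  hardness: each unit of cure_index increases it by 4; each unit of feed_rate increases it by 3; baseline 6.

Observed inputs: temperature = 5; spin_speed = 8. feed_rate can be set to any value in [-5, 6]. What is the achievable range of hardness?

-1225 to -136

Substituting into the viscosity equation gives viscosity = -4*feed_rate + 34.
Substituting into the melt_flow equation gives melt_flow = -8*feed_rate + 61.
cure_index becomes 24*feed_rate - 184.
Substituting into the hardness equation gives hardness = 99*feed_rate - 730.
Linear in feed_rate, so extremes are at the endpoints: feed_rate = -5 gives hardness = -1225; feed_rate = 6 gives hardness = -136.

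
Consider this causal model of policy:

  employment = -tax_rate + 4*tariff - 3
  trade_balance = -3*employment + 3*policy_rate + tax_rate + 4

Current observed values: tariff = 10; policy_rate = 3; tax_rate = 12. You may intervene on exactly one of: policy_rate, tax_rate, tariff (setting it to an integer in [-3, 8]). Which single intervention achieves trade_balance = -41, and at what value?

set policy_rate = 6

Intervening on policy_rate: with other inputs at their observed values, trade_balance = 3*policy_rate - 59. Solving for -41 gives policy_rate = 6, within [-3, 8].
Intervening on tax_rate: trade_balance = 4*tax_rate - 98. Reaching -41 requires tax_rate = 57/4, not an integer.
Intervening on tariff: trade_balance = -12*tariff + 70. Reaching -41 requires tariff = 37/4, not an integer.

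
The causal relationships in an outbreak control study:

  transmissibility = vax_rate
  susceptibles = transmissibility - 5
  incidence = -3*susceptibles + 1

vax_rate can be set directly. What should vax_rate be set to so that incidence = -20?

Substituting into the susceptibles equation gives susceptibles = vax_rate - 5.
This gives incidence = -3*vax_rate + 16.
Solve -3*vax_rate + 16 = -20: vax_rate = (-20 - 16) / -3 = 12.

vax_rate = 12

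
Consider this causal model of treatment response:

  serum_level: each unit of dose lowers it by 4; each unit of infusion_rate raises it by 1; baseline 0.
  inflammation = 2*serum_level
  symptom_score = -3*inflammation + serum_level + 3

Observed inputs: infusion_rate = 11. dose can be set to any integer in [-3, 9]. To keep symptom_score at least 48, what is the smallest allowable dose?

dose = 5

Substituting into the serum_level equation gives serum_level = -4*dose + 11.
Substituting into the inflammation equation gives inflammation = -8*dose + 22.
Substituting into the symptom_score equation gives symptom_score = 20*dose - 52.
Require 20*dose - 52 ≥ 48, so dose ≥ 5.
The smallest integer in [-3, 9] satisfying this is 5.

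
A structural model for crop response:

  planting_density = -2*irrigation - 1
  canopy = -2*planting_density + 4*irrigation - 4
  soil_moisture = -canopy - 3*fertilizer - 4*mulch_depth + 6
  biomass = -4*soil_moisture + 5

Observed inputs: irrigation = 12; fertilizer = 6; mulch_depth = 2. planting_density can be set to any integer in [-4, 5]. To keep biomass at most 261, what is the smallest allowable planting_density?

Intervening on planting_density fixes its value directly, overriding its dependence on irrigation.
Substituting into the canopy equation gives canopy = -2*planting_density + 44.
This gives soil_moisture = 2*planting_density - 64.
So biomass = -8*planting_density + 261.
Require -8*planting_density + 261 ≤ 261, so planting_density ≥ 0.
The smallest integer in [-4, 5] satisfying this is 0.

planting_density = 0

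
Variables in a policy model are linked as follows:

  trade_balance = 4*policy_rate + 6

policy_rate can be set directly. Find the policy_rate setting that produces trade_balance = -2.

Solve 4*policy_rate + 6 = -2: policy_rate = (-2 - 6) / 4 = -2.

policy_rate = -2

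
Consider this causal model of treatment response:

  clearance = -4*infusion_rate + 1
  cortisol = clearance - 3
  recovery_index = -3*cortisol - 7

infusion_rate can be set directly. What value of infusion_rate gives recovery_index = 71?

infusion_rate = 6

Substituting into the cortisol equation gives cortisol = -4*infusion_rate - 2.
recovery_index becomes 12*infusion_rate - 1.
Solve 12*infusion_rate - 1 = 71: infusion_rate = (71 + 1) / 12 = 6.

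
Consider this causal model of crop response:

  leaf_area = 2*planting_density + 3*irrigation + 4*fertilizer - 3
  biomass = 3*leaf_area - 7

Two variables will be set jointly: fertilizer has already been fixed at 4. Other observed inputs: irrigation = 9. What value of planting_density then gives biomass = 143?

With fertilizer held at 4:
Substituting into the leaf_area equation gives leaf_area = 2*planting_density + 40.
So biomass = 6*planting_density + 113.
Solve 6*planting_density + 113 = 143: planting_density = (143 - 113) / 6 = 5.

planting_density = 5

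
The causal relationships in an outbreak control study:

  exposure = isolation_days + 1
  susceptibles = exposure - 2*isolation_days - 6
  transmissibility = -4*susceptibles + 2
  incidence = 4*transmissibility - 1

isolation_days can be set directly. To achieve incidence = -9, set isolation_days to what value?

isolation_days = -6

Substituting into the susceptibles equation gives susceptibles = -isolation_days - 5.
This gives transmissibility = 4*isolation_days + 22.
incidence becomes 16*isolation_days + 87.
Solve 16*isolation_days + 87 = -9: isolation_days = (-9 - 87) / 16 = -6.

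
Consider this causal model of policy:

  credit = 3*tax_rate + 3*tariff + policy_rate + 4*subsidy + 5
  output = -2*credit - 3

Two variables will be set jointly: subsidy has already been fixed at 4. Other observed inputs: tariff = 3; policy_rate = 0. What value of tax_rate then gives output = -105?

tax_rate = 7

With subsidy held at 4:
Substituting into the credit equation gives credit = 3*tax_rate + 30.
output becomes -6*tax_rate - 63.
Solve -6*tax_rate - 63 = -105: tax_rate = (-105 + 63) / -6 = 7.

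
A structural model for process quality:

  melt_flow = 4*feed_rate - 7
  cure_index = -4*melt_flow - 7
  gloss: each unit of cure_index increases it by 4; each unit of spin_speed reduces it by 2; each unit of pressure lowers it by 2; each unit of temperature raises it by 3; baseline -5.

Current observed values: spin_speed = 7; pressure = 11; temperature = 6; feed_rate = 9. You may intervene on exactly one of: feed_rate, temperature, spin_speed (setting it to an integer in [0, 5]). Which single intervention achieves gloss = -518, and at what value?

set temperature = 5

Intervening on feed_rate: gloss = -64*feed_rate + 61. Reaching -518 requires feed_rate = 579/64, not an integer.
Intervening on temperature: with other inputs at their observed values, gloss = 3*temperature - 533. Solving for -518 gives temperature = 5, within [0, 5].
Intervening on spin_speed: gloss = -2*spin_speed - 501. Reaching -518 requires spin_speed = 17/2, not an integer.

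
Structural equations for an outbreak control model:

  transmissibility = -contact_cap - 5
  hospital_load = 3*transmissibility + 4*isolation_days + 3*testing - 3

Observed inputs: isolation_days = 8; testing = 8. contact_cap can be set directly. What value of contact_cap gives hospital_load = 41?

Substituting into the hospital_load equation gives hospital_load = -3*contact_cap + 38.
Solve -3*contact_cap + 38 = 41: contact_cap = (41 - 38) / -3 = -1.

contact_cap = -1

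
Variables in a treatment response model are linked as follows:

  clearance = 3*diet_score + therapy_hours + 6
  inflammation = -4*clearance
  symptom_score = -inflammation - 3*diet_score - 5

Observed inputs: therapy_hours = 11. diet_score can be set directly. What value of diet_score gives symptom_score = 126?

Substituting into the clearance equation gives clearance = 3*diet_score + 17.
Substituting into the inflammation equation gives inflammation = -12*diet_score - 68.
Substituting into the symptom_score equation gives symptom_score = 9*diet_score + 63.
Solve 9*diet_score + 63 = 126: diet_score = (126 - 63) / 9 = 7.

diet_score = 7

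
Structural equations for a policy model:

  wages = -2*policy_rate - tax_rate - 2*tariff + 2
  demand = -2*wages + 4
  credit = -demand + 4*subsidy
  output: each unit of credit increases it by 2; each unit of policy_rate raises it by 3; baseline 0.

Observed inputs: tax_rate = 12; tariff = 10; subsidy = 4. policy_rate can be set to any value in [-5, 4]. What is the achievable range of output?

Substituting into the wages equation gives wages = -2*policy_rate - 30.
demand becomes 4*policy_rate + 64.
credit becomes -4*policy_rate - 48.
Substituting into the output equation gives output = -5*policy_rate - 96.
Linear in policy_rate, so extremes are at the endpoints: policy_rate = -5 gives output = -71; policy_rate = 4 gives output = -116.

-116 to -71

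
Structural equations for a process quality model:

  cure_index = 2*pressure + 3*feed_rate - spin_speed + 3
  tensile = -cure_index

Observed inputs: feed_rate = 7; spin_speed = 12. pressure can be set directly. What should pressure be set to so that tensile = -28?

Substituting into the cure_index equation gives cure_index = 2*pressure + 12.
This gives tensile = -2*pressure - 12.
Solve -2*pressure - 12 = -28: pressure = (-28 + 12) / -2 = 8.

pressure = 8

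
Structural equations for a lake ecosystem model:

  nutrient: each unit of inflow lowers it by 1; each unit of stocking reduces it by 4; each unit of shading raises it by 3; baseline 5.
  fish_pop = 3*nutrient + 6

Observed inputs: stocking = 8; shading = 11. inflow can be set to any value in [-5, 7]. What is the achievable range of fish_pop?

3 to 39

Substituting into the nutrient equation gives nutrient = -inflow + 6.
Substituting into the fish_pop equation gives fish_pop = -3*inflow + 24.
Linear in inflow, so extremes are at the endpoints: inflow = -5 gives fish_pop = 39; inflow = 7 gives fish_pop = 3.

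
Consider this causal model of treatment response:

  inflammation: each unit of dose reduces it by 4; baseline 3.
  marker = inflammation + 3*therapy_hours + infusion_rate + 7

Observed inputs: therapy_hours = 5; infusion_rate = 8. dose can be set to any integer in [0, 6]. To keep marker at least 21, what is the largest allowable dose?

dose = 3

Substituting into the marker equation gives marker = -4*dose + 33.
Require -4*dose + 33 ≥ 21, so dose ≤ 3.
The largest integer in [0, 6] satisfying this is 3.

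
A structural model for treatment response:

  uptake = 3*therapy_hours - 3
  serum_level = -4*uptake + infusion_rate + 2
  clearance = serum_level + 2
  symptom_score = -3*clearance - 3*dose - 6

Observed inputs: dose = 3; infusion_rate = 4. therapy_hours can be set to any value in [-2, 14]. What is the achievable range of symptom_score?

Substituting into the serum_level equation gives serum_level = -12*therapy_hours + 18.
Substituting into the clearance equation gives clearance = -12*therapy_hours + 20.
This gives symptom_score = 36*therapy_hours - 75.
Linear in therapy_hours, so extremes are at the endpoints: therapy_hours = -2 gives symptom_score = -147; therapy_hours = 14 gives symptom_score = 429.

-147 to 429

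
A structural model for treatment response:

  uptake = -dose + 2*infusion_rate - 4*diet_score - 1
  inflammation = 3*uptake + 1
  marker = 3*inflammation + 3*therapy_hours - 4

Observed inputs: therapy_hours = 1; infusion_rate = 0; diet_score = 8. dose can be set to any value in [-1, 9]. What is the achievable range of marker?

-376 to -286

Substituting into the uptake equation gives uptake = -dose - 33.
inflammation becomes -3*dose - 98.
Substituting into the marker equation gives marker = -9*dose - 295.
Linear in dose, so extremes are at the endpoints: dose = -1 gives marker = -286; dose = 9 gives marker = -376.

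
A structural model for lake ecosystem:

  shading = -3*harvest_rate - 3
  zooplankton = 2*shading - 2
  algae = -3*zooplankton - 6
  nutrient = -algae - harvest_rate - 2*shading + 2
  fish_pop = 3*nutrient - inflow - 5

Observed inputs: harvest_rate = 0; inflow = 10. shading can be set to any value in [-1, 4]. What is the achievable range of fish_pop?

Intervening on shading fixes its value directly, overriding its dependence on harvest_rate.
Substituting into the algae equation gives algae = -6*shading.
So nutrient = 4*shading + 2.
Substituting into the fish_pop equation gives fish_pop = 12*shading - 9.
Linear in shading, so extremes are at the endpoints: shading = -1 gives fish_pop = -21; shading = 4 gives fish_pop = 39.

-21 to 39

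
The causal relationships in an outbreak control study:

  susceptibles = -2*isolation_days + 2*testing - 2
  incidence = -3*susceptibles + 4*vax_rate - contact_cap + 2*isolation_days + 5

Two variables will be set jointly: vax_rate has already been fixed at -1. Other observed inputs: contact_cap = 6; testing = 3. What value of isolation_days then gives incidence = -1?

With vax_rate held at -1:
Substituting into the susceptibles equation gives susceptibles = -2*isolation_days + 4.
This gives incidence = 8*isolation_days - 17.
Solve 8*isolation_days - 17 = -1: isolation_days = (-1 + 17) / 8 = 2.

isolation_days = 2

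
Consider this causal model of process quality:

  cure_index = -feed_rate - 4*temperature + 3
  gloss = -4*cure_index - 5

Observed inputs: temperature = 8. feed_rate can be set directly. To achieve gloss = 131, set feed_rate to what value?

Substituting into the cure_index equation gives cure_index = -feed_rate - 29.
Substituting into the gloss equation gives gloss = 4*feed_rate + 111.
Solve 4*feed_rate + 111 = 131: feed_rate = (131 - 111) / 4 = 5.

feed_rate = 5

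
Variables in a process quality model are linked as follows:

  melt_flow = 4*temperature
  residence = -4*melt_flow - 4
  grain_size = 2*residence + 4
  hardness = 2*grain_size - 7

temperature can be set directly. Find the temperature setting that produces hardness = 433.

temperature = -7

Substituting into the residence equation gives residence = -16*temperature - 4.
Substituting into the grain_size equation gives grain_size = -32*temperature - 4.
Substituting into the hardness equation gives hardness = -64*temperature - 15.
Solve -64*temperature - 15 = 433: temperature = (433 + 15) / -64 = -7.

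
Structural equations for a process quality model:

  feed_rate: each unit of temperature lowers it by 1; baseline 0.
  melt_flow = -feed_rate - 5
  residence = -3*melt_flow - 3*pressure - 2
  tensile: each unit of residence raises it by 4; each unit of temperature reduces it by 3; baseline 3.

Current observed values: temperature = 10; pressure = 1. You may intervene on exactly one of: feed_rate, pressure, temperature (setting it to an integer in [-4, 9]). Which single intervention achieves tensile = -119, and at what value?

Intervening on feed_rate: tensile = 12*feed_rate + 13. Reaching -119 requires feed_rate = -11, outside [-4, 9].
Intervening on pressure: with other inputs at their observed values, tensile = -12*pressure - 95. Solving for -119 gives pressure = 2, within [-4, 9].
Intervening on temperature: tensile = -15*temperature + 43. Reaching -119 requires temperature = 54/5, not an integer.

set pressure = 2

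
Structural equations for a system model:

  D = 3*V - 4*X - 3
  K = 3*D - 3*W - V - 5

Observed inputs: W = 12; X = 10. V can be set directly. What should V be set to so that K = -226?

Substituting into the D equation gives D = 3*V - 43.
So K = 8*V - 170.
Solve 8*V - 170 = -226: V = (-226 + 170) / 8 = -7.

V = -7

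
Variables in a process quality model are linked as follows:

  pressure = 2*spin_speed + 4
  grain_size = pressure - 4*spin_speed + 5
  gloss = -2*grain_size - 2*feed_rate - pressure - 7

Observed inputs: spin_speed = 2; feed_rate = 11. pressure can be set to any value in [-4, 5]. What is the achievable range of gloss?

-38 to -11

Intervening on pressure fixes its value directly, overriding its dependence on spin_speed.
Substituting into the grain_size equation gives grain_size = pressure - 3.
Substituting into the gloss equation gives gloss = -3*pressure - 23.
Linear in pressure, so extremes are at the endpoints: pressure = -4 gives gloss = -11; pressure = 5 gives gloss = -38.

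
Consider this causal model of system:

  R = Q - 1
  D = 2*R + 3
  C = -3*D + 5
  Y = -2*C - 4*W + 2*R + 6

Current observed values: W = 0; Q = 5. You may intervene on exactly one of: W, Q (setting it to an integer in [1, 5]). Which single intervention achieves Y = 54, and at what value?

Intervening on W: with other inputs at their observed values, Y = -4*W + 70. Solving for 54 gives W = 4, within [1, 5].
Intervening on Q: Y = 14*Q. Reaching 54 requires Q = 27/7, not an integer.

set W = 4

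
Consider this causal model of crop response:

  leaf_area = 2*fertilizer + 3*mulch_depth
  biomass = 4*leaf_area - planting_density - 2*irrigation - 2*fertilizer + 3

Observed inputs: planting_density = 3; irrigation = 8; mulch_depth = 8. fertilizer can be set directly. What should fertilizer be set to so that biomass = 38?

Substituting into the leaf_area equation gives leaf_area = 2*fertilizer + 24.
biomass becomes 6*fertilizer + 80.
Solve 6*fertilizer + 80 = 38: fertilizer = (38 - 80) / 6 = -7.

fertilizer = -7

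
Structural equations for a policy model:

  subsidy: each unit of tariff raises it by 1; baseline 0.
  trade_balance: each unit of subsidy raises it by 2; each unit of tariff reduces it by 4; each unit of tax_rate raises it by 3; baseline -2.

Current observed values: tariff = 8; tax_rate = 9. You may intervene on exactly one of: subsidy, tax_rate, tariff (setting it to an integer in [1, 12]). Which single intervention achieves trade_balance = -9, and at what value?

Intervening on subsidy: trade_balance = 2*subsidy - 7. Reaching -9 requires subsidy = -1, outside [1, 12].
Intervening on tax_rate: with other inputs at their observed values, trade_balance = 3*tax_rate - 18. Solving for -9 gives tax_rate = 3, within [1, 12].
Intervening on tariff: trade_balance = -2*tariff + 25. Reaching -9 requires tariff = 17, outside [1, 12].

set tax_rate = 3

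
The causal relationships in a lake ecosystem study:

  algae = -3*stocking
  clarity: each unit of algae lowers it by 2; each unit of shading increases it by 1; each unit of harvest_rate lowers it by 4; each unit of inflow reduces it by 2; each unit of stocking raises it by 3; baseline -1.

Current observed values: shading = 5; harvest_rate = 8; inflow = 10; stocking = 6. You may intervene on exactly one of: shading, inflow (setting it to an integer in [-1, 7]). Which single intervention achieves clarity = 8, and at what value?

set shading = 7

Intervening on shading: with other inputs at their observed values, clarity = shading + 1. Solving for 8 gives shading = 7, within [-1, 7].
Intervening on inflow: clarity = -2*inflow + 26. Reaching 8 requires inflow = 9, outside [-1, 7].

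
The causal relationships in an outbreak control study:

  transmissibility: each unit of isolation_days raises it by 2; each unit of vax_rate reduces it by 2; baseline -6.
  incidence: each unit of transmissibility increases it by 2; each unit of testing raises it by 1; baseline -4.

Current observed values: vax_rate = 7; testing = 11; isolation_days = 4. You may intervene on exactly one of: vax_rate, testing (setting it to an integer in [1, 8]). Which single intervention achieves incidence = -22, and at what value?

set testing = 6

Intervening on vax_rate: incidence = -4*vax_rate + 11. Reaching -22 requires vax_rate = 33/4, not an integer.
Intervening on testing: with other inputs at their observed values, incidence = testing - 28. Solving for -22 gives testing = 6, within [1, 8].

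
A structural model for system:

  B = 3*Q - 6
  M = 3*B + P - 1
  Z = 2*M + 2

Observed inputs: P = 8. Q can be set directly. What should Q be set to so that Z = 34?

Substituting into the M equation gives M = 9*Q - 11.
Substituting into the Z equation gives Z = 18*Q - 20.
Solve 18*Q - 20 = 34: Q = (34 + 20) / 18 = 3.

Q = 3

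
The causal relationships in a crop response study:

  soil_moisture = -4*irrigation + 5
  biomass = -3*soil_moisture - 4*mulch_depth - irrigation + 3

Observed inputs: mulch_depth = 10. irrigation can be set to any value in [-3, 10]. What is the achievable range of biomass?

-85 to 58

Substituting into the biomass equation gives biomass = 11*irrigation - 52.
Linear in irrigation, so extremes are at the endpoints: irrigation = -3 gives biomass = -85; irrigation = 10 gives biomass = 58.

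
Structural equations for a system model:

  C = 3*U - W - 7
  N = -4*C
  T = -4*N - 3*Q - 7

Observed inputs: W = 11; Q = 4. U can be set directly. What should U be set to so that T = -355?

U = -1

Substituting into the C equation gives C = 3*U - 18.
Substituting into the N equation gives N = -12*U + 72.
This gives T = 48*U - 307.
Solve 48*U - 307 = -355: U = (-355 + 307) / 48 = -1.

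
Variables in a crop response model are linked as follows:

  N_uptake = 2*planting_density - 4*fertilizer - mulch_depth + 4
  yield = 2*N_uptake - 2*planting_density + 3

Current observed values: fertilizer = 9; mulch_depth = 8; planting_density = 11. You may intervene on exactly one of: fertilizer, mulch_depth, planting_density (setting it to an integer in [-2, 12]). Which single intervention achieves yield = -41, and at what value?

Intervening on fertilizer: yield = -8*fertilizer + 17. Reaching -41 requires fertilizer = 29/4, not an integer.
Intervening on mulch_depth: with other inputs at their observed values, yield = -2*mulch_depth - 39. Solving for -41 gives mulch_depth = 1, within [-2, 12].
Intervening on planting_density: yield = 2*planting_density - 77. Reaching -41 requires planting_density = 18, outside [-2, 12].

set mulch_depth = 1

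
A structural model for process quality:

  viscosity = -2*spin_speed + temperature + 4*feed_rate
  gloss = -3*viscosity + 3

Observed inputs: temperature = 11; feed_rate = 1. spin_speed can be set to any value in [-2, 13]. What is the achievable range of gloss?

-54 to 36

Substituting into the viscosity equation gives viscosity = -2*spin_speed + 15.
Substituting into the gloss equation gives gloss = 6*spin_speed - 42.
Linear in spin_speed, so extremes are at the endpoints: spin_speed = -2 gives gloss = -54; spin_speed = 13 gives gloss = 36.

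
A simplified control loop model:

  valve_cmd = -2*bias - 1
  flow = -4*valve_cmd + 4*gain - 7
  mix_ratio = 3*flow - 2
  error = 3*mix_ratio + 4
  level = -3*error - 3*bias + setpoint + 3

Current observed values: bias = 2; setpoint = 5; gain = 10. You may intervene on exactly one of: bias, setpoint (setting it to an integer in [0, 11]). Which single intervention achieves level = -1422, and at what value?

set setpoint = 6

Intervening on bias: level = -219*bias - 985. Reaching -1422 requires bias = 437/219, not an integer.
Intervening on setpoint: with other inputs at their observed values, level = setpoint - 1428. Solving for -1422 gives setpoint = 6, within [0, 11].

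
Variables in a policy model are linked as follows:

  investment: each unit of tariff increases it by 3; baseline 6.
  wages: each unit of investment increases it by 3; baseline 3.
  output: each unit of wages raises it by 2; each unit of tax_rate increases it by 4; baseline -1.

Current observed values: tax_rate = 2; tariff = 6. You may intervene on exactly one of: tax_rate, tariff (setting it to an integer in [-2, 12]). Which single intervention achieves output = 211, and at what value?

set tariff = 9

Intervening on tax_rate: output = 4*tax_rate + 149. Reaching 211 requires tax_rate = 31/2, not an integer.
Intervening on tariff: with other inputs at their observed values, output = 18*tariff + 49. Solving for 211 gives tariff = 9, within [-2, 12].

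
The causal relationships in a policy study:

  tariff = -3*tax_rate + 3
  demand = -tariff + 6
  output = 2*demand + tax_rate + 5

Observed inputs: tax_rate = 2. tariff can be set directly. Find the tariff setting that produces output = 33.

Intervening on tariff fixes its value directly, overriding its dependence on tax_rate.
Substituting into the output equation gives output = -2*tariff + 19.
Solve -2*tariff + 19 = 33: tariff = (33 - 19) / -2 = -7.

tariff = -7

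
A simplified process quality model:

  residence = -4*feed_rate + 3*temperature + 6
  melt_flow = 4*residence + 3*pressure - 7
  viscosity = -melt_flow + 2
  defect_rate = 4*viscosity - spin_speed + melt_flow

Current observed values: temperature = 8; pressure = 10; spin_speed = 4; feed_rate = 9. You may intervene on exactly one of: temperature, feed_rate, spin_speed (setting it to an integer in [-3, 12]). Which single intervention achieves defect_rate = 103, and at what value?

Intervening on temperature: defect_rate = -36*temperature + 295. Reaching 103 requires temperature = 16/3, not an integer.
Intervening on feed_rate: with other inputs at their observed values, defect_rate = 48*feed_rate - 425. Solving for 103 gives feed_rate = 11, within [-3, 12].
Intervening on spin_speed: defect_rate = -spin_speed + 11. Reaching 103 requires spin_speed = -92, outside [-3, 12].

set feed_rate = 11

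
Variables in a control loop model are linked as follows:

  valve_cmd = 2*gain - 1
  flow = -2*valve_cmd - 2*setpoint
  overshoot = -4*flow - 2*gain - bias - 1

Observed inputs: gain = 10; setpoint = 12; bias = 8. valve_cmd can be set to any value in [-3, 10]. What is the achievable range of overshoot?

43 to 147

Intervening on valve_cmd fixes its value directly, overriding its dependence on gain.
Substituting into the flow equation gives flow = -2*valve_cmd - 24.
So overshoot = 8*valve_cmd + 67.
Linear in valve_cmd, so extremes are at the endpoints: valve_cmd = -3 gives overshoot = 43; valve_cmd = 10 gives overshoot = 147.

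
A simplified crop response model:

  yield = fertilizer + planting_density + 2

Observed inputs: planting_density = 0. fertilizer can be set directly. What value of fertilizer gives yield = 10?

Substituting into the yield equation gives yield = fertilizer + 2.
Solve fertilizer + 2 = 10: fertilizer = (10 - 2) / 1 = 8.

fertilizer = 8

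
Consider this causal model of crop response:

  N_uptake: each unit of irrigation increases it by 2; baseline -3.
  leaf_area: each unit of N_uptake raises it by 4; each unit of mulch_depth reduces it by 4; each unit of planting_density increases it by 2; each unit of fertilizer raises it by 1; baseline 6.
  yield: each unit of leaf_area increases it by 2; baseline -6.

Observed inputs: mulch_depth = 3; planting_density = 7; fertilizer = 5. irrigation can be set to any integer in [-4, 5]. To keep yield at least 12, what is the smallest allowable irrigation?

irrigation = 1

Substituting into the leaf_area equation gives leaf_area = 8*irrigation + 1.
So yield = 16*irrigation - 4.
Require 16*irrigation - 4 ≥ 12, so irrigation ≥ 1.
The smallest integer in [-4, 5] satisfying this is 1.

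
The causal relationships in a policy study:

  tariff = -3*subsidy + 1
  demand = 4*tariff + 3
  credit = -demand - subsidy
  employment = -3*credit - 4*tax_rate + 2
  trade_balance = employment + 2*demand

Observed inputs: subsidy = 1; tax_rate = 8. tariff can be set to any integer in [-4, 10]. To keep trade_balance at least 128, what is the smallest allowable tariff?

tariff = 7

Intervening on tariff fixes its value directly, overriding its dependence on subsidy.
Substituting into the credit equation gives credit = -4*tariff - 4.
Substituting into the employment equation gives employment = 12*tariff - 18.
trade_balance becomes 20*tariff - 12.
Require 20*tariff - 12 ≥ 128, so tariff ≥ 7.
The smallest integer in [-4, 10] satisfying this is 7.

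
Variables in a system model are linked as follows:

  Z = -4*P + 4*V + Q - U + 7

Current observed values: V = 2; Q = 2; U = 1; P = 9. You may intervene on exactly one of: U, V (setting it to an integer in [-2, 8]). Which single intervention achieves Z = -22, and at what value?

set U = 3

Intervening on U: with other inputs at their observed values, Z = -U - 19. Solving for -22 gives U = 3, within [-2, 8].
Intervening on V: Z = 4*V - 28. Reaching -22 requires V = 3/2, not an integer.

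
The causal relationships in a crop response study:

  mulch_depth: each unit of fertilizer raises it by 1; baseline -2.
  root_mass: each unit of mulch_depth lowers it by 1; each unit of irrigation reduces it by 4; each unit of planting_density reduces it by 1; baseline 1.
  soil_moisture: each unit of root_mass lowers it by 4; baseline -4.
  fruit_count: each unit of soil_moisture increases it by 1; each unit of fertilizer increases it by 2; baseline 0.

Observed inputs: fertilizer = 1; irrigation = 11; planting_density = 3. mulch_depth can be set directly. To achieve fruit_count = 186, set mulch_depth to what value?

mulch_depth = 1

Intervening on mulch_depth fixes its value directly, overriding its dependence on fertilizer.
Substituting into the root_mass equation gives root_mass = -mulch_depth - 46.
soil_moisture becomes 4*mulch_depth + 180.
Substituting into the fruit_count equation gives fruit_count = 4*mulch_depth + 182.
Solve 4*mulch_depth + 182 = 186: mulch_depth = (186 - 182) / 4 = 1.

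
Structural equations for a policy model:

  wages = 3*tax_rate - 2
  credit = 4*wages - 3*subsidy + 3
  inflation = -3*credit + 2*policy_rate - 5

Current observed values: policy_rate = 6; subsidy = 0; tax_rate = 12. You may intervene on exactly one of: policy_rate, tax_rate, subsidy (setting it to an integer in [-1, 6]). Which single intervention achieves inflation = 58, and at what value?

Intervening on policy_rate: inflation = 2*policy_rate - 422. Reaching 58 requires policy_rate = 240, outside [-1, 6].
Intervening on tax_rate: with other inputs at their observed values, inflation = -36*tax_rate + 22. Solving for 58 gives tax_rate = -1, within [-1, 6].
Intervening on subsidy: inflation = 9*subsidy - 410. Reaching 58 requires subsidy = 52, outside [-1, 6].

set tax_rate = -1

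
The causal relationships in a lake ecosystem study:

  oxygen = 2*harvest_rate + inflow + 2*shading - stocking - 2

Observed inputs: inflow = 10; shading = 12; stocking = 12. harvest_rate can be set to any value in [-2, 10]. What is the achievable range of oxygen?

16 to 40

Substituting into the oxygen equation gives oxygen = 2*harvest_rate + 20.
Linear in harvest_rate, so extremes are at the endpoints: harvest_rate = -2 gives oxygen = 16; harvest_rate = 10 gives oxygen = 40.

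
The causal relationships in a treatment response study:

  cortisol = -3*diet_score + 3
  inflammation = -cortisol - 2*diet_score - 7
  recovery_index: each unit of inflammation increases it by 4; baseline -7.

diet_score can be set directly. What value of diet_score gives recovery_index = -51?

Substituting into the inflammation equation gives inflammation = diet_score - 10.
This gives recovery_index = 4*diet_score - 47.
Solve 4*diet_score - 47 = -51: diet_score = (-51 + 47) / 4 = -1.

diet_score = -1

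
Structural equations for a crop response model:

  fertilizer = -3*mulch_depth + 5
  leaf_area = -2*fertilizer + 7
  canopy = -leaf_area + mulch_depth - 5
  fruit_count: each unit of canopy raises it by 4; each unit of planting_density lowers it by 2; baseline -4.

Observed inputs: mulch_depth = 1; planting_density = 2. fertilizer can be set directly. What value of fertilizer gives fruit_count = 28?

Intervening on fertilizer fixes its value directly, overriding its dependence on mulch_depth.
Substituting into the canopy equation gives canopy = 2*fertilizer - 11.
Substituting into the fruit_count equation gives fruit_count = 8*fertilizer - 52.
Solve 8*fertilizer - 52 = 28: fertilizer = (28 + 52) / 8 = 10.

fertilizer = 10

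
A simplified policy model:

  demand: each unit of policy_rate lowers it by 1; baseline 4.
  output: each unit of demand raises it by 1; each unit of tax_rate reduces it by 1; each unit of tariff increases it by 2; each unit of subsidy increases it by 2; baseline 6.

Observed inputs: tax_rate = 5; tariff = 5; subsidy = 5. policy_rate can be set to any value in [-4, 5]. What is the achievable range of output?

20 to 29

Substituting into the output equation gives output = -policy_rate + 25.
Linear in policy_rate, so extremes are at the endpoints: policy_rate = -4 gives output = 29; policy_rate = 5 gives output = 20.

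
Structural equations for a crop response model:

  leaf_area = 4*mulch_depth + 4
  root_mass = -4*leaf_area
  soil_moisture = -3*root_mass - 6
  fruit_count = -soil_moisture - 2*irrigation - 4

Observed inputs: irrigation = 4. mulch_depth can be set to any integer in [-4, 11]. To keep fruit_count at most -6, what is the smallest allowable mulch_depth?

mulch_depth = -1

Substituting into the root_mass equation gives root_mass = -16*mulch_depth - 16.
soil_moisture becomes 48*mulch_depth + 42.
Substituting into the fruit_count equation gives fruit_count = -48*mulch_depth - 54.
Require -48*mulch_depth - 54 ≤ -6, so mulch_depth ≥ -1.
The smallest integer in [-4, 11] satisfying this is -1.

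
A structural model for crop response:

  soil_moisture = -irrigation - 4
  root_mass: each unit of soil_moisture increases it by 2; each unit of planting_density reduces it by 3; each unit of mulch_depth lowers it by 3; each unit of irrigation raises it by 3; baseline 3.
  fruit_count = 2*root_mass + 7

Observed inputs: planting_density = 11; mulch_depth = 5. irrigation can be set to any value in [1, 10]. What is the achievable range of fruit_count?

Substituting into the root_mass equation gives root_mass = irrigation - 53.
fruit_count becomes 2*irrigation - 99.
Linear in irrigation, so extremes are at the endpoints: irrigation = 1 gives fruit_count = -97; irrigation = 10 gives fruit_count = -79.

-97 to -79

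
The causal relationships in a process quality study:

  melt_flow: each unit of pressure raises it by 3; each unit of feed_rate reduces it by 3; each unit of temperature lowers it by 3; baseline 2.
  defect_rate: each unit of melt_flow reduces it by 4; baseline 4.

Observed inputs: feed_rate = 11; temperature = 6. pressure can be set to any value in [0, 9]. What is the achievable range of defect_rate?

92 to 200

Substituting into the melt_flow equation gives melt_flow = 3*pressure - 49.
Substituting into the defect_rate equation gives defect_rate = -12*pressure + 200.
Linear in pressure, so extremes are at the endpoints: pressure = 0 gives defect_rate = 200; pressure = 9 gives defect_rate = 92.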